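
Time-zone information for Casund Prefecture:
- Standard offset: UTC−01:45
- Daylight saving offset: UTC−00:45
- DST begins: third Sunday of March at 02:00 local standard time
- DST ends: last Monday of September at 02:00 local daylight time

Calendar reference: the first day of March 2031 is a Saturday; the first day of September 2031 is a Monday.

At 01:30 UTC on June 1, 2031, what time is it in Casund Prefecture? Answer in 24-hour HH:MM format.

1 March 2031 is a Saturday, so the first Sunday is March 2 and the third is March 16.
1 September 2031 is a Monday, so Mondays fall on 1, 8, 15, 22, 29; the last is September 29.
At the standard offset (UTC−01:45), 01:30 UTC − 1h45m = 23:45 Casund Prefecture standard time (rolling into the previous day, 31 May 2031).
The standard-time date in Casund Prefecture, May 31, 2031, falls between 16 March and 29 September, so daylight saving is in effect and Casund Prefecture is at UTC−00:45.
01:30 UTC − 0h45m = 00:45 local.

00:45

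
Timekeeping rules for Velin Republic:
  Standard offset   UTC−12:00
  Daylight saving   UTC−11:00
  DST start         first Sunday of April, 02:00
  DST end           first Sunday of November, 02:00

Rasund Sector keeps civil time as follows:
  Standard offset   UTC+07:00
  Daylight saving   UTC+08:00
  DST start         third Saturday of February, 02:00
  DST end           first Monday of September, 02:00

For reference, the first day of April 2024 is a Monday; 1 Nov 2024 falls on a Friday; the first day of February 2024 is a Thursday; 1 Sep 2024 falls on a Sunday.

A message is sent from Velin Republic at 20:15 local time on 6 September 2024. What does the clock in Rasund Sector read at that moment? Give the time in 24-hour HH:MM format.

14:15

1 April 2024 is a Monday, so the first Sunday is April 7.
1 November 2024 is a Friday, so the first Sunday is November 3.
6 September 2024 lies within the daylight-saving period (7 April – 3 November), so Velin Republic is on daylight time, UTC−11:00.
20:15 Velin Republic + 11h = 07:15 UTC (rolling into the next day, 7 September 2024).
1 February 2024 is a Thursday, so the first Saturday is February 3 and the third is February 17.
1 September 2024 is a Sunday, so the first Monday is September 2.
At the standard offset (UTC+07:00), 07:15 UTC + 7h = 14:15 Rasund Sector standard time.
The standard-time date in Rasund Sector, 7 September 2024, is outside the daylight-saving period (17 February – 2 September), so Rasund Sector is on standard time, UTC+07:00.
07:15 UTC + 7h = 14:15 Rasund Sector.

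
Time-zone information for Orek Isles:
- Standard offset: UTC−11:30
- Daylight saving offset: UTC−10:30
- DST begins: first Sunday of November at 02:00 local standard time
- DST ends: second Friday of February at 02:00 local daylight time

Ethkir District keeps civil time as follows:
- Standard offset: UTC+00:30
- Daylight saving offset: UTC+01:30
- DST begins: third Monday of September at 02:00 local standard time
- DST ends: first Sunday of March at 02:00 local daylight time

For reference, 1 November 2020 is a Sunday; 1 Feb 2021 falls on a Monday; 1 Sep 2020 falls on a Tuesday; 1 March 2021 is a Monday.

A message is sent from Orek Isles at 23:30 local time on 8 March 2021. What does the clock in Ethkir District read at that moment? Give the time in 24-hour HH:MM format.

11:30

1 November 2020 is a Sunday, so the first Sunday is November 1.
1 February 2021 is a Monday, so the first Friday is February 5 and the second is February 12.
8 March 2021 is outside the daylight-saving period (1 November 2020 – 12 February 2021), so Orek Isles is on standard time, UTC−11:30.
23:30 Orek Isles + 11h30m = 11:00 UTC (rolling into the next day, 9 March 2021).
1 September 2020 is a Tuesday, so the first Monday is September 7 and the third is September 21.
1 March 2021 is a Monday, so the first Sunday is March 7.
At the standard offset (UTC+00:30), 11:00 UTC + 0h30m = 11:30 Ethkir District standard time.
The standard-time date in Ethkir District, 9 March 2021, is outside the daylight-saving period (21 September 2020 – 7 March 2021), so Ethkir District is on standard time, UTC+00:30.
11:00 UTC + 0h30m = 11:30 Ethkir District.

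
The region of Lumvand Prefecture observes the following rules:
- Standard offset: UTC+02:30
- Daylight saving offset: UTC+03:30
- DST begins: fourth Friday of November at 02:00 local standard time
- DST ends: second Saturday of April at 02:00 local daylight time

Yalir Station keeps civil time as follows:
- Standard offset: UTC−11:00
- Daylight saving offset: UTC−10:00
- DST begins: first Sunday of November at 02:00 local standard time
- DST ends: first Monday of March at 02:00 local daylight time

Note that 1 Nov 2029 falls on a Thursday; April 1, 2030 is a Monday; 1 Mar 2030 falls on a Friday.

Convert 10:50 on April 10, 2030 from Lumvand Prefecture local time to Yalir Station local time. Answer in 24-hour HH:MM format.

20:20

1 November 2029 is a Thursday, so the first Friday is November 2 and the fourth is November 23.
1 April 2030 is a Monday, so the first Saturday is April 6 and the second is April 13.
April 10, 2030 falls between 23 November 2029 and 13 April 2030, so daylight saving is in effect and Lumvand Prefecture is at UTC+03:30.
10:50 Lumvand Prefecture − 3h30m = 07:20 UTC.
1 November 2029 is a Thursday, so the first Sunday is November 4.
1 March 2030 is a Friday, so the first Monday is March 4.
At the standard offset (UTC−11:00), 07:20 UTC − 11h = 20:20 Yalir Station standard time (rolling into the previous day, 9 April 2030).
The standard-time date in Yalir Station, April 9, 2030, does not fall between 4 November 2029 and 4 March 2030, so daylight saving is not in effect and Yalir Station is at UTC−11:00.
07:20 UTC − 11h = 20:20 Yalir Station (rolling into the previous day, 9 April 2030).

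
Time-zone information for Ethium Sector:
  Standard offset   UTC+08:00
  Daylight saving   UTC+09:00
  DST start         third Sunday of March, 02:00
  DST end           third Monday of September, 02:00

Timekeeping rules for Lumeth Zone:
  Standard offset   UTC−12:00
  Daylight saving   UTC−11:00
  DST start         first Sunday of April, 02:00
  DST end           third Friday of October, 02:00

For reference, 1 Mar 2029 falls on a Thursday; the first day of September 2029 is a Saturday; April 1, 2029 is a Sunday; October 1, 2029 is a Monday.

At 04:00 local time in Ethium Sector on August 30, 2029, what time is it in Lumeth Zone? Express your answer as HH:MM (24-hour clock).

1 March 2029 is a Thursday, so the first Sunday is March 4 and the third is March 18.
1 September 2029 is a Saturday, so the first Monday is September 3 and the third is September 17.
August 30, 2029 lies within the daylight-saving period (18 March – 17 September), so Ethium Sector is on daylight time, UTC+09:00.
04:00 Ethium Sector − 9h = 19:00 UTC (rolling into the previous day, 29 August 2029).
1 April 2029 is a Sunday, so the first Sunday is April 1.
1 October 2029 is a Monday, so the first Friday is October 5 and the third is October 19.
At the standard offset (UTC−12:00), 19:00 UTC − 12h = 07:00 Lumeth Zone standard time.
The standard-time date in Lumeth Zone, August 29, 2029, falls between 1 April and 19 October, so daylight saving is in effect and Lumeth Zone is at UTC−11:00.
19:00 UTC − 11h = 08:00 Lumeth Zone.

08:00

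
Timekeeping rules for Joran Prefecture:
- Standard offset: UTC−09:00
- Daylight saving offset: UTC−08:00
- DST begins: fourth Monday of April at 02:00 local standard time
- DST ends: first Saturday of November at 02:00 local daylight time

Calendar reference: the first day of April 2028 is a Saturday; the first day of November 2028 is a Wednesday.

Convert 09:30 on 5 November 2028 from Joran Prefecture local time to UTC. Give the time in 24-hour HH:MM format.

18:30

1 April 2028 is a Saturday, so the first Monday is April 3 and the fourth is April 24.
1 November 2028 is a Wednesday, so the first Saturday is November 4.
5 November 2028 is outside the daylight-saving period (24 April – 4 November), so Joran Prefecture is on standard time, UTC−09:00.
09:30 local + 9h = 18:30 UTC.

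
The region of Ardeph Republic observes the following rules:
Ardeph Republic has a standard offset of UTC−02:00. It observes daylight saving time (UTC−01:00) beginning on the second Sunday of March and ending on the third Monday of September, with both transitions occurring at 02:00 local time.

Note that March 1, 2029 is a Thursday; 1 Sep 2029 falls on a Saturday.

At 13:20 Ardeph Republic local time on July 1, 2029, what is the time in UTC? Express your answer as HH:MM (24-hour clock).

1 March 2029 is a Thursday, so the first Sunday is March 4 and the second is March 11.
1 September 2029 is a Saturday, so the first Monday is September 3 and the third is September 17.
Daylight saving runs 11 March – 17 September; July 1, 2029 is inside that window, so Ardeph Republic is at UTC−01:00.
13:20 local + 1h = 14:20 UTC.

14:20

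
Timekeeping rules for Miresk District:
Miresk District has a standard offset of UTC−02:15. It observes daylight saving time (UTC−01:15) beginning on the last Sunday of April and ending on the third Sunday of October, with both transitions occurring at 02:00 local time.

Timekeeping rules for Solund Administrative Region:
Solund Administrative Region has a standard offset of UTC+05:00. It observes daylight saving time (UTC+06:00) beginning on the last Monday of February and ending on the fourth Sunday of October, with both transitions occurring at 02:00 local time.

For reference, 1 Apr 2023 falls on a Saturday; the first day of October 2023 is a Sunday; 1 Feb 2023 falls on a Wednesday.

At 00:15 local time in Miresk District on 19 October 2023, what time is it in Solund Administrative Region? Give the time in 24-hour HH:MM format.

1 April 2023 is a Saturday, so Sundays fall on 2, 9, 16, 23, 30; the last is April 30.
1 October 2023 is a Sunday, so the first Sunday is October 1 and the third is October 15.
19 October 2023 does not fall between 30 April and 15 October, so daylight saving is not in effect and Miresk District is at UTC−02:15.
00:15 Miresk District + 2h15m = 02:30 UTC.
1 February 2023 is a Wednesday, so Mondays fall on 6, 13, 20, 27; the last is February 27.
1 October 2023 is a Sunday, so the first Sunday is October 1 and the fourth is October 22.
At the standard offset (UTC+05:00), 02:30 UTC + 5h = 07:30 Solund Administrative Region standard time.
The standard-time date in Solund Administrative Region, 19 October 2023, falls between 27 February and 22 October, so daylight saving is in effect and Solund Administrative Region is at UTC+06:00.
02:30 UTC + 6h = 08:30 Solund Administrative Region.

08:30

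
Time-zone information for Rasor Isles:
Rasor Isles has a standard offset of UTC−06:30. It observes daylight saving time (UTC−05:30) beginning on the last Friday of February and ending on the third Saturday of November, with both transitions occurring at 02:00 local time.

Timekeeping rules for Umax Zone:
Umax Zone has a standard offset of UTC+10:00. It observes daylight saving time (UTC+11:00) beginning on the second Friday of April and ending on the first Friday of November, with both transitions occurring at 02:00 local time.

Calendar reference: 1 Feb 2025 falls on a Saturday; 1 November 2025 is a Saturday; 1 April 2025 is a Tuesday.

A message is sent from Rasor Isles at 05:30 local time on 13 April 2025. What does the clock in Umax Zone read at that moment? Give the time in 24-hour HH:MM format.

22:00

1 February 2025 is a Saturday, so Fridays fall on 7, 14, 21, 28; the last is February 28.
1 November 2025 is a Saturday, so the first Saturday is November 1 and the third is November 15.
13 April 2025 falls between 28 February and 15 November, so daylight saving is in effect and Rasor Isles is at UTC−05:30.
05:30 Rasor Isles + 5h30m = 11:00 UTC.
1 April 2025 is a Tuesday, so the first Friday is April 4 and the second is April 11.
1 November 2025 is a Saturday, so the first Friday is November 7.
At the standard offset (UTC+10:00), 11:00 UTC + 10h = 21:00 Umax Zone standard time.
The standard-time date in Umax Zone, 13 April 2025, lies within the daylight-saving period (11 April – 7 November), so Umax Zone is on daylight time, UTC+11:00.
11:00 UTC + 11h = 22:00 Umax Zone.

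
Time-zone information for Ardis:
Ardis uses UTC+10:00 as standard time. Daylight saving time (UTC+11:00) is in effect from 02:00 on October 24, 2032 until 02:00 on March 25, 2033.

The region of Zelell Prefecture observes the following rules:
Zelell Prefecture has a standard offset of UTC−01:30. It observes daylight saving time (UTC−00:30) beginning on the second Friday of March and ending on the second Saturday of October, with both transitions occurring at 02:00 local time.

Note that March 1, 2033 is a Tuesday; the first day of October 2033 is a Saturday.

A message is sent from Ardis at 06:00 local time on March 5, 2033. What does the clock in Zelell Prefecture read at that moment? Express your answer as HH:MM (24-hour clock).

March 5, 2033 lies within the daylight-saving period (24 October 2032 – 25 March 2033), so Ardis is on daylight time, UTC+11:00.
06:00 Ardis − 11h = 19:00 UTC (rolling into the previous day, 4 March 2033).
1 March 2033 is a Tuesday, so the first Friday is March 4 and the second is March 11.
1 October 2033 is a Saturday, so the first Saturday is October 1 and the second is October 8.
At the standard offset (UTC−01:30), 19:00 UTC − 1h30m = 17:30 Zelell Prefecture standard time.
The standard-time date in Zelell Prefecture, March 4, 2033, does not fall between 11 March and 8 October, so daylight saving is not in effect and Zelell Prefecture is at UTC−01:30.
19:00 UTC − 1h30m = 17:30 Zelell Prefecture.

17:30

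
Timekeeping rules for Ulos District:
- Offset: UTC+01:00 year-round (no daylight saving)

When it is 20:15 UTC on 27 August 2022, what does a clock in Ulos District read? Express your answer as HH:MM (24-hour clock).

21:15

Ulos District has no daylight saving, so its offset is UTC+01:00 year-round.
20:15 UTC + 1h = 21:15 local.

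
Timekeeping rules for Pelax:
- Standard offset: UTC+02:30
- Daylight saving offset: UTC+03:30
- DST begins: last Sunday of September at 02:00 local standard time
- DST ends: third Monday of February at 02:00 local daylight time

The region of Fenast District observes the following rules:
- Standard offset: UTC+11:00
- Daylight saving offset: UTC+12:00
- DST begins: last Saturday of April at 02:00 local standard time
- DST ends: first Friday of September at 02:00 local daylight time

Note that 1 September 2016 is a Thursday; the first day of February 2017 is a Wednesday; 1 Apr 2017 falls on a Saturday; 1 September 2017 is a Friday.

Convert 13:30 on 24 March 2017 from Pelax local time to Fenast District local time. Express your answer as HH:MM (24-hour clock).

1 September 2016 is a Thursday, so Sundays fall on 4, 11, 18, 25; the last is September 25.
1 February 2017 is a Wednesday, so the first Monday is February 6 and the third is February 20.
Daylight saving runs 25 September 2016 – 20 February 2017; 24 March 2017 is outside that window, so Pelax is on standard time at UTC+02:30.
13:30 Pelax − 2h30m = 11:00 UTC.
1 April 2017 is a Saturday, so Saturdays fall on 1, 8, 15, 22, 29; the last is April 29.
1 September 2017 is a Friday, so the first Friday is September 1.
At the standard offset (UTC+11:00), 11:00 UTC + 11h = 22:00 Fenast District standard time.
Daylight saving runs 29 April – 1 September; the standard-time date in Fenast District, 24 March 2017, is outside that window, so Fenast District is on standard time at UTC+11:00.
11:00 UTC + 11h = 22:00 Fenast District.

22:00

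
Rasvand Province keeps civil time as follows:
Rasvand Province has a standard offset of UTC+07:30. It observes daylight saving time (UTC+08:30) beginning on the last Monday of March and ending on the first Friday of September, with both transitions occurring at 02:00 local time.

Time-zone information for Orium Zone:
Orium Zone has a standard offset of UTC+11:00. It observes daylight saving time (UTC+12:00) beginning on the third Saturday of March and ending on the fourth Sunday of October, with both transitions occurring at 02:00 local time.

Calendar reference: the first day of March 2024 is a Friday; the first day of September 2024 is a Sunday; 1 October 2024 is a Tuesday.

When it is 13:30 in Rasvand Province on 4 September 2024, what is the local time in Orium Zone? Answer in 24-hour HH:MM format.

1 March 2024 is a Friday, so Mondays fall on 4, 11, 18, 25; the last is March 25.
1 September 2024 is a Sunday, so the first Friday is September 6.
Daylight saving runs 25 March – 6 September; 4 September 2024 is inside that window, so Rasvand Province is at UTC+08:30.
13:30 Rasvand Province − 8h30m = 05:00 UTC.
1 March 2024 is a Friday, so the first Saturday is March 2 and the third is March 16.
1 October 2024 is a Tuesday, so the first Sunday is October 6 and the fourth is October 27.
At the standard offset (UTC+11:00), 05:00 UTC + 11h = 16:00 Orium Zone standard time.
The standard-time date in Orium Zone, 4 September 2024, lies within the daylight-saving period (16 March – 27 October), so Orium Zone is on daylight time, UTC+12:00.
05:00 UTC + 12h = 17:00 Orium Zone.

17:00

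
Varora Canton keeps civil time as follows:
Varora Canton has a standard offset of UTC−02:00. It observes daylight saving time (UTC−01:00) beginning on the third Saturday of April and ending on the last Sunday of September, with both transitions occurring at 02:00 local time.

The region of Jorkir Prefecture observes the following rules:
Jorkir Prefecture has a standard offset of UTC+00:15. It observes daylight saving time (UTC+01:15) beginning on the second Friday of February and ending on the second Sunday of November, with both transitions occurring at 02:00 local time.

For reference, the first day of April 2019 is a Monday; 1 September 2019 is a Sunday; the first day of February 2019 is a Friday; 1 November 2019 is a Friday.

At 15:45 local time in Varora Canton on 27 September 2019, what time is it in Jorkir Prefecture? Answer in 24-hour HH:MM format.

1 April 2019 is a Monday, so the first Saturday is April 6 and the third is April 20.
1 September 2019 is a Sunday, so Sundays fall on 1, 8, 15, 22, 29; the last is September 29.
Daylight saving runs 20 April – 29 September; 27 September 2019 is inside that window, so Varora Canton is at UTC−01:00.
15:45 Varora Canton + 1h = 16:45 UTC.
1 February 2019 is a Friday, so the first Friday is February 1 and the second is February 8.
1 November 2019 is a Friday, so the first Sunday is November 3 and the second is November 10.
At the standard offset (UTC+00:15), 16:45 UTC + 0h15m = 17:00 Jorkir Prefecture standard time.
Daylight saving runs 8 February – 10 November; the standard-time date in Jorkir Prefecture, 27 September 2019, is inside that window, so Jorkir Prefecture is at UTC+01:15.
16:45 UTC + 1h15m = 18:00 Jorkir Prefecture.

18:00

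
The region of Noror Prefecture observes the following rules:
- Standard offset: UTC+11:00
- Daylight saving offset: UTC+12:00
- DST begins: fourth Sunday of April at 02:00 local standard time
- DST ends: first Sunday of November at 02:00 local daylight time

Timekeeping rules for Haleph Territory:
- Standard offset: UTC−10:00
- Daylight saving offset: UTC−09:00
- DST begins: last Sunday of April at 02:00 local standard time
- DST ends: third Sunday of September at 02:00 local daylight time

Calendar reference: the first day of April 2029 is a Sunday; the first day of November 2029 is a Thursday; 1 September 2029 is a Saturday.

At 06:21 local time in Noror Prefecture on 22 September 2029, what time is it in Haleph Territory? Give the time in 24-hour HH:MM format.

1 April 2029 is a Sunday, so the first Sunday is April 1 and the fourth is April 22.
1 November 2029 is a Thursday, so the first Sunday is November 4.
22 September 2029 falls between 22 April and 4 November, so daylight saving is in effect and Noror Prefecture is at UTC+12:00.
06:21 Noror Prefecture − 12h = 18:21 UTC (rolling into the previous day, 21 September 2029).
1 April 2029 is a Sunday, so Sundays fall on 1, 8, 15, 22, 29; the last is April 29.
1 September 2029 is a Saturday, so the first Sunday is September 2 and the third is September 16.
At the standard offset (UTC−10:00), 18:21 UTC − 10h = 08:21 Haleph Territory standard time.
Daylight saving runs 29 April – 16 September; the standard-time date in Haleph Territory, 21 September 2029, is outside that window, so Haleph Territory is on standard time at UTC−10:00.
18:21 UTC − 10h = 08:21 Haleph Territory.

08:21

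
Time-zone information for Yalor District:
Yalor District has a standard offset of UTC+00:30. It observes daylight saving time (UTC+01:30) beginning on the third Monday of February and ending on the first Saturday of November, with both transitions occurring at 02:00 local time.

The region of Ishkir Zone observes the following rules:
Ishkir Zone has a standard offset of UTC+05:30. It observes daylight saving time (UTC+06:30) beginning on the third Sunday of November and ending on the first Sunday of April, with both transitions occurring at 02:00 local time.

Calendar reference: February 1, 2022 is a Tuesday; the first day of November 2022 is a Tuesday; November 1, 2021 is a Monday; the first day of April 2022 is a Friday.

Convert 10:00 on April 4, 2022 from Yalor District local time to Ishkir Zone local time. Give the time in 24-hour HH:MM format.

1 February 2022 is a Tuesday, so the first Monday is February 7 and the third is February 21.
1 November 2022 is a Tuesday, so the first Saturday is November 5.
April 4, 2022 falls between 21 February and 5 November, so daylight saving is in effect and Yalor District is at UTC+01:30.
10:00 Yalor District − 1h30m = 08:30 UTC.
1 November 2021 is a Monday, so the first Sunday is November 7 and the third is November 21.
1 April 2022 is a Friday, so the first Sunday is April 3.
At the standard offset (UTC+05:30), 08:30 UTC + 5h30m = 14:00 Ishkir Zone standard time.
Daylight saving runs 21 November 2021 – 3 April 2022; the standard-time date in Ishkir Zone, April 4, 2022, is outside that window, so Ishkir Zone is on standard time at UTC+05:30.
08:30 UTC + 5h30m = 14:00 Ishkir Zone.

14:00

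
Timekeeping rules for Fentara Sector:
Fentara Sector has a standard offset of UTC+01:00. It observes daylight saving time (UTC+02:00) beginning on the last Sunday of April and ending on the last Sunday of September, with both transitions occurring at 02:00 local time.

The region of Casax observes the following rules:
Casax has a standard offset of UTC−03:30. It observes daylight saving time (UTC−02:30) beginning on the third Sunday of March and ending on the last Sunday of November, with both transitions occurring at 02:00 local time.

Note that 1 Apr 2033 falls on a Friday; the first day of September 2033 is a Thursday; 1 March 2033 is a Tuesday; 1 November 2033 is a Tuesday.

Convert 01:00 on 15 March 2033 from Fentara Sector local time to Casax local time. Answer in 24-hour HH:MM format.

1 April 2033 is a Friday, so Sundays fall on 3, 10, 17, 24; the last is April 24.
1 September 2033 is a Thursday, so Sundays fall on 4, 11, 18, 25; the last is September 25.
15 March 2033 is outside the daylight-saving period (24 April – 25 September), so Fentara Sector is on standard time, UTC+01:00.
01:00 Fentara Sector − 1h = 00:00 UTC.
1 March 2033 is a Tuesday, so the first Sunday is March 6 and the third is March 20.
1 November 2033 is a Tuesday, so Sundays fall on 6, 13, 20, 27; the last is November 27.
At the standard offset (UTC−03:30), 00:00 UTC − 3h30m = 20:30 Casax standard time (rolling into the previous day, 14 March 2033).
Daylight saving runs 20 March – 27 November; the standard-time date in Casax, 14 March 2033, is outside that window, so Casax is on standard time at UTC−03:30.
00:00 UTC − 3h30m = 20:30 Casax (rolling into the previous day, 14 March 2033).

20:30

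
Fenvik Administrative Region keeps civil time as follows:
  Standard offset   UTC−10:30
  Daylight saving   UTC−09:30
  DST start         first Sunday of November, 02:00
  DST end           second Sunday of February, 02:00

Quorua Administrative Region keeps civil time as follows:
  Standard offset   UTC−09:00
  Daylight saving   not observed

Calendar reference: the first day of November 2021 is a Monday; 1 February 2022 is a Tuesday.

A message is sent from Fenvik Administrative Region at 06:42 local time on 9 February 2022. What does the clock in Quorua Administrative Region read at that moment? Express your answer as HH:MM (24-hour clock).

07:12

1 November 2021 is a Monday, so the first Sunday is November 7.
1 February 2022 is a Tuesday, so the first Sunday is February 6 and the second is February 13.
9 February 2022 lies within the daylight-saving period (7 November 2021 – 13 February 2022), so Fenvik Administrative Region is on daylight time, UTC−09:30.
06:42 Fenvik Administrative Region + 9h30m = 16:12 UTC.
Quorua Administrative Region has no daylight saving, so its offset is UTC−09:00 year-round.
16:12 UTC − 9h = 07:12 Quorua Administrative Region.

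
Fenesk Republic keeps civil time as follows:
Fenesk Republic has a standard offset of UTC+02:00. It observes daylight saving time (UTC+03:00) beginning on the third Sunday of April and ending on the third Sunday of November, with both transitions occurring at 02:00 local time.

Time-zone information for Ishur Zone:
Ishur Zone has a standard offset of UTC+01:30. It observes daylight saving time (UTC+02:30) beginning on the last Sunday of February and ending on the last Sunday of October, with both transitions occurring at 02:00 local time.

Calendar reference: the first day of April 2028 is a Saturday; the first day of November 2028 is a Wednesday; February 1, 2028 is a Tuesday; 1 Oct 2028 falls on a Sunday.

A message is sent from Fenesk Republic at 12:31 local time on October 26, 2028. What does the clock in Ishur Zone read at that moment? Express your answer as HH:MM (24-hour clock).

12:01

1 April 2028 is a Saturday, so the first Sunday is April 2 and the third is April 16.
1 November 2028 is a Wednesday, so the first Sunday is November 5 and the third is November 19.
October 26, 2028 lies within the daylight-saving period (16 April – 19 November), so Fenesk Republic is on daylight time, UTC+03:00.
12:31 Fenesk Republic − 3h = 09:31 UTC.
1 February 2028 is a Tuesday, so Sundays fall on 6, 13, 20, 27; the last is February 27.
1 October 2028 is a Sunday, so Sundays fall on 1, 8, 15, 22, 29; the last is October 29.
At the standard offset (UTC+01:30), 09:31 UTC + 1h30m = 11:01 Ishur Zone standard time.
The standard-time date in Ishur Zone, October 26, 2028, falls between 27 February and 29 October, so daylight saving is in effect and Ishur Zone is at UTC+02:30.
09:31 UTC + 2h30m = 12:01 Ishur Zone.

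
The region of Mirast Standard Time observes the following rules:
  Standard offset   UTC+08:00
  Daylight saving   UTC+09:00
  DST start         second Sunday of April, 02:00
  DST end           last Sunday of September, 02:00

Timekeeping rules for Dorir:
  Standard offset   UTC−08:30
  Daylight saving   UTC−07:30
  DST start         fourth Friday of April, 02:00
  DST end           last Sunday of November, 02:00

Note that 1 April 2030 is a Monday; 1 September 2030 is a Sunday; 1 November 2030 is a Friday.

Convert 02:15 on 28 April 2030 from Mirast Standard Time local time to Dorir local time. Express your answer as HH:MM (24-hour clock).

1 April 2030 is a Monday, so the first Sunday is April 7 and the second is April 14.
1 September 2030 is a Sunday, so Sundays fall on 1, 8, 15, 22, 29; the last is September 29.
28 April 2030 falls between 14 April and 29 September, so daylight saving is in effect and Mirast Standard Time is at UTC+09:00.
02:15 Mirast Standard Time − 9h = 17:15 UTC (rolling into the previous day, 27 April 2030).
1 April 2030 is a Monday, so the first Friday is April 5 and the fourth is April 26.
1 November 2030 is a Friday, so Sundays fall on 3, 10, 17, 24; the last is November 24.
At the standard offset (UTC−08:30), 17:15 UTC − 8h30m = 08:45 Dorir standard time.
The standard-time date in Dorir, 27 April 2030, falls between 26 April and 24 November, so daylight saving is in effect and Dorir is at UTC−07:30.
17:15 UTC − 7h30m = 09:45 Dorir.

09:45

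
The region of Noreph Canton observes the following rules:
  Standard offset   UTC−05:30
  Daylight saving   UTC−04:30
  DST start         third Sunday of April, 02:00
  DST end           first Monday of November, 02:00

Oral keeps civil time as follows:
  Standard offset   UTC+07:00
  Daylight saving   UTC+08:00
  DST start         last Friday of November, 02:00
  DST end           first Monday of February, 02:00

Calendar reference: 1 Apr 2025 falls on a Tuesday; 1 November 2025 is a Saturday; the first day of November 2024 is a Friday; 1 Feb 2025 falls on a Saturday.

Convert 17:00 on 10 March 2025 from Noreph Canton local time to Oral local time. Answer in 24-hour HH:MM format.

1 April 2025 is a Tuesday, so the first Sunday is April 6 and the third is April 20.
1 November 2025 is a Saturday, so the first Monday is November 3.
10 March 2025 does not fall between 20 April and 3 November, so daylight saving is not in effect and Noreph Canton is at UTC−05:30.
17:00 Noreph Canton + 5h30m = 22:30 UTC.
1 November 2024 is a Friday, so Fridays fall on 1, 8, 15, 22, 29; the last is November 29.
1 February 2025 is a Saturday, so the first Monday is February 3.
At the standard offset (UTC+07:00), 22:30 UTC + 7h = 05:30 Oral standard time (rolling into the next day, 11 March 2025).
The standard-time date in Oral, 11 March 2025, does not fall between 29 November 2024 and 3 February 2025, so daylight saving is not in effect and Oral is at UTC+07:00.
22:30 UTC + 7h = 05:30 Oral (rolling into the next day, 11 March 2025).

05:30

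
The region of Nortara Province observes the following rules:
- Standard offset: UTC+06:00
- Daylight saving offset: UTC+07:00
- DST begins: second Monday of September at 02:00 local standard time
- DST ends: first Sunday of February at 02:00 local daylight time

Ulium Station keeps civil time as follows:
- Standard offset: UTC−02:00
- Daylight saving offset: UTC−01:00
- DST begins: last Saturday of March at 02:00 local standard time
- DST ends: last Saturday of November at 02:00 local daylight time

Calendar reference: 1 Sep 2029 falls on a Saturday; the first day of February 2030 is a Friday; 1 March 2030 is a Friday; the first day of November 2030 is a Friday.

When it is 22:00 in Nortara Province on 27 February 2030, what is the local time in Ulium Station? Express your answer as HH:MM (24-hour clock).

1 September 2029 is a Saturday, so the first Monday is September 3 and the second is September 10.
1 February 2030 is a Friday, so the first Sunday is February 3.
27 February 2030 is outside the daylight-saving period (10 September 2029 – 3 February 2030), so Nortara Province is on standard time, UTC+06:00.
22:00 Nortara Province − 6h = 16:00 UTC.
1 March 2030 is a Friday, so Saturdays fall on 2, 9, 16, 23, 30; the last is March 30.
1 November 2030 is a Friday, so Saturdays fall on 2, 9, 16, 23, 30; the last is November 30.
At the standard offset (UTC−02:00), 16:00 UTC − 2h = 14:00 Ulium Station standard time.
The standard-time date in Ulium Station, 27 February 2030, is outside the daylight-saving period (30 March – 30 November), so Ulium Station is on standard time, UTC−02:00.
16:00 UTC − 2h = 14:00 Ulium Station.

14:00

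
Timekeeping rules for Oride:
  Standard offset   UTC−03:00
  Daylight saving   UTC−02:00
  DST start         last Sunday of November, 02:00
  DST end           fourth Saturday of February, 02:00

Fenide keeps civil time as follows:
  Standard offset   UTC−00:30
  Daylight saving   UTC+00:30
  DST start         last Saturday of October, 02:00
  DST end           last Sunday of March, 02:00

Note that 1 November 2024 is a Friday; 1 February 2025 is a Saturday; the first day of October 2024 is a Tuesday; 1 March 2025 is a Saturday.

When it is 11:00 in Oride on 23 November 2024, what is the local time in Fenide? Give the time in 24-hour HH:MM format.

14:30

1 November 2024 is a Friday, so Sundays fall on 3, 10, 17, 24; the last is November 24.
1 February 2025 is a Saturday, so the first Saturday is February 1 and the fourth is February 22.
23 November 2024 does not fall between 24 November 2024 and 22 February 2025, so daylight saving is not in effect and Oride is at UTC−03:00.
11:00 Oride + 3h = 14:00 UTC.
1 October 2024 is a Tuesday, so Saturdays fall on 5, 12, 19, 26; the last is October 26.
1 March 2025 is a Saturday, so Sundays fall on 2, 9, 16, 23, 30; the last is March 30.
At the standard offset (UTC−00:30), 14:00 UTC − 0h30m = 13:30 Fenide standard time.
The standard-time date in Fenide, 23 November 2024, falls between 26 October 2024 and 30 March 2025, so daylight saving is in effect and Fenide is at UTC+00:30.
14:00 UTC + 0h30m = 14:30 Fenide.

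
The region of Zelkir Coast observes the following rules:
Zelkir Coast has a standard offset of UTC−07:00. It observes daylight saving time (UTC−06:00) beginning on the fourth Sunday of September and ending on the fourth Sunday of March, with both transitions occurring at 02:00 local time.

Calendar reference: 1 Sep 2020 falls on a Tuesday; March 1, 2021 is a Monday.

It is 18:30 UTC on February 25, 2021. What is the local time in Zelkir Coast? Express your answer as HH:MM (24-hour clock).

1 September 2020 is a Tuesday, so the first Sunday is September 6 and the fourth is September 27.
1 March 2021 is a Monday, so the first Sunday is March 7 and the fourth is March 28.
At the standard offset (UTC−07:00), 18:30 UTC − 7h = 11:30 Zelkir Coast standard time.
The standard-time date in Zelkir Coast, February 25, 2021, falls between 27 September 2020 and 28 March 2021, so daylight saving is in effect and Zelkir Coast is at UTC−06:00.
18:30 UTC − 6h = 12:30 local.

12:30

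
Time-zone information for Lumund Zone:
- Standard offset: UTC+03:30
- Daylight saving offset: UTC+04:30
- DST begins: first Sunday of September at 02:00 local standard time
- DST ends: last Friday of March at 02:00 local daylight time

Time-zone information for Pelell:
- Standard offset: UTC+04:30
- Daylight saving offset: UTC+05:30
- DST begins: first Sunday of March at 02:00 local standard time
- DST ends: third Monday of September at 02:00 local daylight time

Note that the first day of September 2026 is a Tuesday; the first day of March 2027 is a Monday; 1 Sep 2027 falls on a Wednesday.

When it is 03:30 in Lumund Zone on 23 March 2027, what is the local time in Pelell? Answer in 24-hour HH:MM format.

1 September 2026 is a Tuesday, so the first Sunday is September 6.
1 March 2027 is a Monday, so Fridays fall on 5, 12, 19, 26; the last is March 26.
Daylight saving runs 6 September 2026 – 26 March 2027; 23 March 2027 is inside that window, so Lumund Zone is at UTC+04:30.
03:30 Lumund Zone − 4h30m = 23:00 UTC (rolling into the previous day, 22 March 2027).
1 March 2027 is a Monday, so the first Sunday is March 7.
1 September 2027 is a Wednesday, so the first Monday is September 6 and the third is September 20.
At the standard offset (UTC+04:30), 23:00 UTC + 4h30m = 03:30 Pelell standard time (rolling into the next day, 23 March 2027).
The standard-time date in Pelell, 23 March 2027, lies within the daylight-saving period (7 March – 20 September), so Pelell is on daylight time, UTC+05:30.
23:00 UTC + 5h30m = 04:30 Pelell (rolling into the next day, 23 March 2027).

04:30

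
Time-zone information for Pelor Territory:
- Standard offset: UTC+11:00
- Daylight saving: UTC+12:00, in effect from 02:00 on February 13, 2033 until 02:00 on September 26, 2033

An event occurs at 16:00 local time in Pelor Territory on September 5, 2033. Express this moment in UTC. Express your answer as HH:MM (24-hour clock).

September 5, 2033 falls between 13 February and 26 September, so daylight saving is in effect and Pelor Territory is at UTC+12:00.
16:00 local − 12h = 04:00 UTC.

04:00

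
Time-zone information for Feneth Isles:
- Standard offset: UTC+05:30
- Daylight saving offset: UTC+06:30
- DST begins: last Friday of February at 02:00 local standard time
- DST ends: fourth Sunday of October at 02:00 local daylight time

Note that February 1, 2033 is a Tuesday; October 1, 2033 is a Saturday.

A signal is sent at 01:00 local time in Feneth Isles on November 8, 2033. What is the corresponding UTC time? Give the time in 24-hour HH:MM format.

1 February 2033 is a Tuesday, so Fridays fall on 4, 11, 18, 25; the last is February 25.
1 October 2033 is a Saturday, so the first Sunday is October 2 and the fourth is October 23.
November 8, 2033 does not fall between 25 February and 23 October, so daylight saving is not in effect and Feneth Isles is at UTC+05:30.
01:00 local − 5h30m = 19:30 UTC (rolling into the previous day, 7 November 2033).

19:30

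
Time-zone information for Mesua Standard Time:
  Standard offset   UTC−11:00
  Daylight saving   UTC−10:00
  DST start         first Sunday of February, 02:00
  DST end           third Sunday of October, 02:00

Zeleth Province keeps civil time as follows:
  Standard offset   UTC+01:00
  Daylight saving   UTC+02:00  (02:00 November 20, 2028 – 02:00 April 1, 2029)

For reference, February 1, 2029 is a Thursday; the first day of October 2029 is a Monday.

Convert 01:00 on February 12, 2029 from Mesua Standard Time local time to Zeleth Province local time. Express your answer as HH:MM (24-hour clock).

13:00

1 February 2029 is a Thursday, so the first Sunday is February 4.
1 October 2029 is a Monday, so the first Sunday is October 7 and the third is October 21.
February 12, 2029 lies within the daylight-saving period (4 February – 21 October), so Mesua Standard Time is on daylight time, UTC−10:00.
01:00 Mesua Standard Time + 10h = 11:00 UTC.
At the standard offset (UTC+01:00), 11:00 UTC + 1h = 12:00 Zeleth Province standard time.
Daylight saving runs 20 November 2028 – 1 April 2029; the standard-time date in Zeleth Province, February 12, 2029, is inside that window, so Zeleth Province is at UTC+02:00.
11:00 UTC + 2h = 13:00 Zeleth Province.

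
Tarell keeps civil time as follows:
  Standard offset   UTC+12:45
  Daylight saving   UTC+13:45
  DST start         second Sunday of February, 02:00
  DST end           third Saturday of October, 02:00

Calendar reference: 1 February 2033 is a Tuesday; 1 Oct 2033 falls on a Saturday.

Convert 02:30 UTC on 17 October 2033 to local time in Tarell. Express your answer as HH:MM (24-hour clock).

1 February 2033 is a Tuesday, so the first Sunday is February 6 and the second is February 13.
1 October 2033 is a Saturday, so the first Saturday is October 1 and the third is October 15.
At the standard offset (UTC+12:45), 02:30 UTC + 12h45m = 15:15 Tarell standard time.
The standard-time date in Tarell, 17 October 2033, is outside the daylight-saving period (13 February – 15 October), so Tarell is on standard time, UTC+12:45.
02:30 UTC + 12h45m = 15:15 local.

15:15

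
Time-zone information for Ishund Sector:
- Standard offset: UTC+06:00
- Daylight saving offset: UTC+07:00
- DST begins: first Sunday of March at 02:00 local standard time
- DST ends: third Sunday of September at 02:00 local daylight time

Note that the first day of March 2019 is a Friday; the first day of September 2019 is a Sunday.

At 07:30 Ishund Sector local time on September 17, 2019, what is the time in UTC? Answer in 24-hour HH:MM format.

01:30

1 March 2019 is a Friday, so the first Sunday is March 3.
1 September 2019 is a Sunday, so the first Sunday is September 1 and the third is September 15.
September 17, 2019 does not fall between 3 March and 15 September, so daylight saving is not in effect and Ishund Sector is at UTC+06:00.
07:30 local − 6h = 01:30 UTC.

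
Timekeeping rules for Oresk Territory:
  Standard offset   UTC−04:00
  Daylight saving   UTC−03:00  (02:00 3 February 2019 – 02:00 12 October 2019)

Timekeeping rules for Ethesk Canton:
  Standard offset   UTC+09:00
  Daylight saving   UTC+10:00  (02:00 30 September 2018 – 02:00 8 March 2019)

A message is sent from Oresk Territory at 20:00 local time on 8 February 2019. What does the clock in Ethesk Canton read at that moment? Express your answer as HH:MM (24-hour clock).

09:00

8 February 2019 lies within the daylight-saving period (3 February – 12 October), so Oresk Territory is on daylight time, UTC−03:00.
20:00 Oresk Territory + 3h = 23:00 UTC.
At the standard offset (UTC+09:00), 23:00 UTC + 9h = 08:00 Ethesk Canton standard time (rolling into the next day, 9 February 2019).
The standard-time date in Ethesk Canton, 9 February 2019, lies within the daylight-saving period (30 September 2018 – 8 March 2019), so Ethesk Canton is on daylight time, UTC+10:00.
23:00 UTC + 10h = 09:00 Ethesk Canton (rolling into the next day, 9 February 2019).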